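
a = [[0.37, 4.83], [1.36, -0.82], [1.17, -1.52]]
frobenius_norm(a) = 5.45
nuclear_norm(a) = 6.95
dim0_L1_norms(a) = [2.9, 7.17]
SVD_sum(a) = [[-0.23, 4.80], [0.04, -0.88], [0.08, -1.57]] + [[0.60, 0.03], [1.32, 0.06], [1.09, 0.05]]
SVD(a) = [[0.94, 0.33], [-0.17, 0.73], [-0.31, 0.6]] @ diag([5.134677231318933, 1.8171928159045023]) @ [[-0.05, 1.0], [1.00, 0.05]]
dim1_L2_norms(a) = [4.84, 1.59, 1.92]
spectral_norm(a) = 5.13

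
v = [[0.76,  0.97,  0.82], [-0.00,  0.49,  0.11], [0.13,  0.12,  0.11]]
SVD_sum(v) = [[0.71,1.02,0.79], [0.19,0.28,0.21], [0.10,0.14,0.11]] + [[0.05, -0.05, 0.03], [-0.19, 0.21, -0.10], [0.02, -0.02, 0.01]] + [[-0.00, -0.0, 0.0], [0.00, 0.00, -0.0], [0.01, 0.0, -0.01]]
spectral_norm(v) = 1.54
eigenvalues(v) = [0.93, -0.02, 0.44]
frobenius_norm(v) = 1.58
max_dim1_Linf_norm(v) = 0.97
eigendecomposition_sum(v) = [[0.71, 1.8, 0.94], [0.03, 0.07, 0.04], [0.12, 0.29, 0.15]] + [[-0.0, 0.00, 0.01], [-0.00, 0.00, 0.0], [0.00, -0.0, -0.02]] + [[0.06, -0.83, -0.14],[-0.03, 0.42, 0.07],[0.01, -0.17, -0.03]]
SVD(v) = [[-0.96, 0.24, -0.16], [-0.26, -0.96, 0.07], [-0.13, 0.11, 0.98]] @ diag([1.5445728955239737, 0.31711891859477626, 0.015171087039796798]) @ [[-0.48, -0.69, -0.54],  [0.63, -0.7, 0.34],  [0.61, 0.18, -0.77]]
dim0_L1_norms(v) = [0.89, 1.58, 1.04]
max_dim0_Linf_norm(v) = 0.97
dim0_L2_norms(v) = [0.77, 1.09, 0.83]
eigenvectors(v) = [[-0.99, 0.61, -0.88], [-0.04, 0.17, 0.44], [-0.16, -0.78, -0.18]]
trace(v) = 1.36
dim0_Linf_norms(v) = [0.76, 0.97, 0.82]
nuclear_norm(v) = 1.88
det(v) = -0.01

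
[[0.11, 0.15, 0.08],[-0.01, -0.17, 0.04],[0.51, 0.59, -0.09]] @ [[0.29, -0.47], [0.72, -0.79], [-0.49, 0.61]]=[[0.10, -0.12],[-0.14, 0.16],[0.62, -0.76]]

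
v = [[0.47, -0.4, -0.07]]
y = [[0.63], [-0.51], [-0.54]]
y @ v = [[0.30, -0.25, -0.04], [-0.24, 0.2, 0.04], [-0.25, 0.22, 0.04]]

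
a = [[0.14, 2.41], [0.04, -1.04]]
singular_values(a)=[2.63, 0.09]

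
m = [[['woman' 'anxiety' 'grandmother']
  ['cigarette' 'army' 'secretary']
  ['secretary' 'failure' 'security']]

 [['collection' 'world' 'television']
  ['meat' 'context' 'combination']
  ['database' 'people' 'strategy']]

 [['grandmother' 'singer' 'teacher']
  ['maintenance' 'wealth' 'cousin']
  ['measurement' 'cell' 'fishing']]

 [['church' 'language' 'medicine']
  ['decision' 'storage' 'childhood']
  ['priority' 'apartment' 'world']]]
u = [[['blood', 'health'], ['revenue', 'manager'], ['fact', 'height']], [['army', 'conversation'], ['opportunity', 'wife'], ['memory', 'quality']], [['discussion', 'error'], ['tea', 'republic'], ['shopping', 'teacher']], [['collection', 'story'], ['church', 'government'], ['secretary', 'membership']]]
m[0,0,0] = 'woman'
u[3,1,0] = 'church'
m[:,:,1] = [['anxiety', 'army', 'failure'], ['world', 'context', 'people'], ['singer', 'wealth', 'cell'], ['language', 'storage', 'apartment']]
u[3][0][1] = 'story'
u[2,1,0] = 'tea'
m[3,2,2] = 'world'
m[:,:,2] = [['grandmother', 'secretary', 'security'], ['television', 'combination', 'strategy'], ['teacher', 'cousin', 'fishing'], ['medicine', 'childhood', 'world']]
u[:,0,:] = [['blood', 'health'], ['army', 'conversation'], ['discussion', 'error'], ['collection', 'story']]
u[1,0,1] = 'conversation'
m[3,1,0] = 'decision'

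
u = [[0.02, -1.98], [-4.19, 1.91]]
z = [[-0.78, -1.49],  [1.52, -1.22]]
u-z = [[0.8,  -0.49], [-5.71,  3.13]]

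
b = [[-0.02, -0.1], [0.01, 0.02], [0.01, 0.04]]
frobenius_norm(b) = 0.11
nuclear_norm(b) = 0.12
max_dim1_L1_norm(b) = 0.12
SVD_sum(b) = [[-0.02, -0.1], [0.0, 0.02], [0.01, 0.04]] + [[0.0, -0.00], [0.01, -0.0], [0.0, -0.00]]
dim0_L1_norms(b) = [0.04, 0.16]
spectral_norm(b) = 0.11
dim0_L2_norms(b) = [0.02, 0.11]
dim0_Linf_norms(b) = [0.02, 0.1]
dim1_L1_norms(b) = [0.12, 0.03, 0.05]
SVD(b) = [[-0.91, -0.29], [0.19, -0.93], [0.37, -0.22]] @ diag([0.11209363069805009, 0.0059175972260002725]) @ [[0.21, 0.98], [-0.98, 0.21]]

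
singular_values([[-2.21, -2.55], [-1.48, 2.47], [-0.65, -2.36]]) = [4.38, 2.54]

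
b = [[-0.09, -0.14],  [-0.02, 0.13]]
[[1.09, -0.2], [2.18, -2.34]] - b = [[1.18, -0.06],  [2.20, -2.47]]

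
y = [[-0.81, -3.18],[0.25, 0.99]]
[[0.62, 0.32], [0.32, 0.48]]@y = [[-0.42, -1.65],[-0.14, -0.54]]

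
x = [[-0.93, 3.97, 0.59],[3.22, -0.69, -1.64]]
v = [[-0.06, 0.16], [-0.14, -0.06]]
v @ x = [[0.57, -0.35, -0.30], [-0.06, -0.51, 0.02]]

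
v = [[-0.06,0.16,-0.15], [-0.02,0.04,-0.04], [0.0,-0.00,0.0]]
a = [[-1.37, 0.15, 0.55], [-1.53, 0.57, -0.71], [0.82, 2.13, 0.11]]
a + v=[[-1.43,  0.31,  0.40], [-1.55,  0.61,  -0.75], [0.82,  2.13,  0.11]]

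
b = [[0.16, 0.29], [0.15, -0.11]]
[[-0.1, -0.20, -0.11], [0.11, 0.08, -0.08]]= b @ [[0.32, 0.0, -0.58], [-0.53, -0.7, -0.06]]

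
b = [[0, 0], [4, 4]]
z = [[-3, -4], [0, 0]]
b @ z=[[0, 0], [-12, -16]]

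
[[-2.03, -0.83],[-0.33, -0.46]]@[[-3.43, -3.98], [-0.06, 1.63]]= [[7.01, 6.73], [1.16, 0.56]]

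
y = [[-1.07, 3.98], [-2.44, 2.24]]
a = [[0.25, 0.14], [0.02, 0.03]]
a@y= [[-0.61, 1.31], [-0.09, 0.15]]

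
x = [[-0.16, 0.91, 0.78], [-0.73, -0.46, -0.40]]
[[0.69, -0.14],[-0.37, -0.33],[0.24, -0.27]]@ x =[[-0.01, 0.69, 0.59], [0.3, -0.18, -0.16], [0.16, 0.34, 0.30]]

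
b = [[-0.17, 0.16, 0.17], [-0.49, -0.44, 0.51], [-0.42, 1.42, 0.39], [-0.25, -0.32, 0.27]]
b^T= [[-0.17, -0.49, -0.42, -0.25],  [0.16, -0.44, 1.42, -0.32],  [0.17, 0.51, 0.39, 0.27]]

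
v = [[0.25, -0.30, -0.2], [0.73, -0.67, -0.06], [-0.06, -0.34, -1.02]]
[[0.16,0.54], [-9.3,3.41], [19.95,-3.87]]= v @ [[-8.86, 4.18], [6.12, -0.88], [-21.08, 3.84]]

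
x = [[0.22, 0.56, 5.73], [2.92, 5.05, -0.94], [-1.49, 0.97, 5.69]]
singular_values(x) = [8.24, 5.86, 1.19]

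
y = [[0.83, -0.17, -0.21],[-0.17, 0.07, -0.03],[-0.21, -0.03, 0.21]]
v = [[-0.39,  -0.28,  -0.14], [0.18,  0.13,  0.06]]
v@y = [[-0.25, 0.05, 0.06], [0.11, -0.02, -0.03]]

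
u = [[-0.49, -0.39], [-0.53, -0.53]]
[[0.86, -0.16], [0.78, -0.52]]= u @ [[-2.88,-2.27], [1.41,3.26]]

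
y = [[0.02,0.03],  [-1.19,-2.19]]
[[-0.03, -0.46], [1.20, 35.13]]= y@[[-3.62, 5.24], [1.42, -18.89]]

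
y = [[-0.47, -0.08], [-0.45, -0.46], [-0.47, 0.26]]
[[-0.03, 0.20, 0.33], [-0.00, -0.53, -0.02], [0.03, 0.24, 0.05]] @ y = [[-0.23,  -0.00], [0.25,  0.24], [-0.15,  -0.1]]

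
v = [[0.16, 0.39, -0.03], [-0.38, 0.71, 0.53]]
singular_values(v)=[0.99, 0.36]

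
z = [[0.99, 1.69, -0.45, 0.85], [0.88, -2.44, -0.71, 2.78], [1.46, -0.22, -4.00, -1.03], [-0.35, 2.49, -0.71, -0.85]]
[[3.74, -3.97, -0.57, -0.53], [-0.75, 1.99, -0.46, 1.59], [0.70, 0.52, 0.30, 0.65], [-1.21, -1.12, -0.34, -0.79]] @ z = [[-0.44, 14.81, 3.79, -6.82], [-0.22, -2.06, -0.36, 4.02], [1.36, 1.47, -2.35, 1.18], [-2.40, -1.20, 3.26, -3.12]]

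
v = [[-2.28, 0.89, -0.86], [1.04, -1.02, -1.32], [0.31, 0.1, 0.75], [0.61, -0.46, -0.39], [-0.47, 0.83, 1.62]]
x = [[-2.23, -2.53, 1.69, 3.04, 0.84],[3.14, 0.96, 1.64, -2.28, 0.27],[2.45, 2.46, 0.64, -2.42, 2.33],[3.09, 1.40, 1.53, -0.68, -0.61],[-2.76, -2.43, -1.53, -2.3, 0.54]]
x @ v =[[4.44, 0.06, 6.70], [-7.17, 3.25, -1.41], [-5.4, 2.78, -0.16], [-5.24, 1.28, -4.08], [1.63, 1.38, 6.21]]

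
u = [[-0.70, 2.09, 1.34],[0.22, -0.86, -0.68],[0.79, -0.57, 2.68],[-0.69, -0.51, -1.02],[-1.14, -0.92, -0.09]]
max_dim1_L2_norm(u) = 2.85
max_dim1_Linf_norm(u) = 2.68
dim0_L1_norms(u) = [3.54, 4.95, 5.81]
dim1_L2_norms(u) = [2.58, 1.12, 2.85, 1.33, 1.47]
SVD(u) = [[0.56, -0.68, -0.26], [-0.27, 0.25, 0.09], [0.67, 0.67, -0.16], [-0.36, -0.06, -0.33], [-0.18, 0.13, -0.89]] @ diag([3.446887205252123, 2.442668527516366, 1.4555202021786664]) @ [[0.15, 0.4, 0.9], [0.39, -0.87, 0.31], [0.91, 0.3, -0.29]]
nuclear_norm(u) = 7.35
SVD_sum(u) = [[0.3, 0.77, 1.75], [-0.14, -0.37, -0.83], [0.36, 0.92, 2.1], [-0.19, -0.49, -1.11], [-0.1, -0.25, -0.56]] + [[-0.65,1.44,-0.52], [0.24,-0.54,0.19], [0.64,-1.42,0.51], [-0.06,0.13,-0.05], [0.13,-0.28,0.1]] + [[-0.35,-0.12,0.11], [0.12,0.04,-0.04], [-0.21,-0.07,0.07], [-0.44,-0.15,0.14], [-1.17,-0.39,0.37]]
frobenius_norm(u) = 4.47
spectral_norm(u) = 3.45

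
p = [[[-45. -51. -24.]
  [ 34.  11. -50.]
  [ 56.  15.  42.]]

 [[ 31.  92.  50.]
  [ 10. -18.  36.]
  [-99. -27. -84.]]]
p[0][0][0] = -45.0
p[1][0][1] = 92.0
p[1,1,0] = 10.0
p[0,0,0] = -45.0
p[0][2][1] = 15.0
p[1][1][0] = 10.0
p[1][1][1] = -18.0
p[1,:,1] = [92.0, -18.0, -27.0]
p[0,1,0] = 34.0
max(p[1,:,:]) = 92.0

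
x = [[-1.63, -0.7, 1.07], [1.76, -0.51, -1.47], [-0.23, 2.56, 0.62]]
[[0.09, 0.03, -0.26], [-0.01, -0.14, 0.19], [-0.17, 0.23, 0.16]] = x@[[-0.02, -0.04, 0.10], [-0.07, 0.08, 0.08], [0.01, 0.02, -0.04]]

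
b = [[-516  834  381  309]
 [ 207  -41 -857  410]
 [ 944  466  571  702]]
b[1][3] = 410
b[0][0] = -516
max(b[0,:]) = 834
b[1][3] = 410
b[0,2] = 381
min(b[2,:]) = 466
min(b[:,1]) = -41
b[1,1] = -41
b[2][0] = 944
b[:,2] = [381, -857, 571]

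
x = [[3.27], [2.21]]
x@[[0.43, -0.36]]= [[1.41, -1.18], [0.95, -0.80]]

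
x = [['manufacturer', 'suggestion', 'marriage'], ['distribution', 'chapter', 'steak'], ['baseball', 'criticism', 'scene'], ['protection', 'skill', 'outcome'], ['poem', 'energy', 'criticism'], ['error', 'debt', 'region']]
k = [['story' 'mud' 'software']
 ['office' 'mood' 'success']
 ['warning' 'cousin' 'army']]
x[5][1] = 'debt'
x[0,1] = 'suggestion'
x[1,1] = 'chapter'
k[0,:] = ['story', 'mud', 'software']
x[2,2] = 'scene'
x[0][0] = 'manufacturer'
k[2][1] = 'cousin'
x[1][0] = 'distribution'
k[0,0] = 'story'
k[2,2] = 'army'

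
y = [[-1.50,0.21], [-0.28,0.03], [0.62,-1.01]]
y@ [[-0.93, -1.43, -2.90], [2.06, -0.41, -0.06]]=[[1.83, 2.06, 4.34],  [0.32, 0.39, 0.81],  [-2.66, -0.47, -1.74]]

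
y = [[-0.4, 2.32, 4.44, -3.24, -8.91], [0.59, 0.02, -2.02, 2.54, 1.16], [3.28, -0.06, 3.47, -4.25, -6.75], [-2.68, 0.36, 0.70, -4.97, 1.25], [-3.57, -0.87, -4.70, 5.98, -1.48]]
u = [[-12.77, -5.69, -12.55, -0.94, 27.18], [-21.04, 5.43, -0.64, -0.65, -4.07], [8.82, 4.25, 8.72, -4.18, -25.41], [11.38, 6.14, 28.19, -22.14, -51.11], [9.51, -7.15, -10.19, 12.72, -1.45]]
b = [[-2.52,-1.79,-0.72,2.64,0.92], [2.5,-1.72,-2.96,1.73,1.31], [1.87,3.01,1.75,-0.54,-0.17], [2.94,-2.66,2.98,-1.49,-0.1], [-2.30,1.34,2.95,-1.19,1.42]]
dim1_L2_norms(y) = [10.73, 3.5, 9.3, 5.84, 8.58]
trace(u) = -22.21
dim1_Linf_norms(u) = [27.18, 21.04, 25.41, 51.11, 12.72]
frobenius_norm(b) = 10.13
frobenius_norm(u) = 83.01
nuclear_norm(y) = 31.28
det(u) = 517221.25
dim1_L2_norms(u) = [33.05, 22.13, 28.9, 63.75, 20.23]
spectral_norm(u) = 76.30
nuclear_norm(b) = 20.23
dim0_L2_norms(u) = [30.06, 12.99, 33.65, 25.9, 63.37]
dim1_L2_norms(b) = [4.23, 4.76, 3.99, 5.18, 4.38]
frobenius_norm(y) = 17.93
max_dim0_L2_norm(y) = 11.4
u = b @ y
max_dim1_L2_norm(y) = 10.73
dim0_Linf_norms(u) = [21.04, 7.15, 28.19, 22.14, 51.11]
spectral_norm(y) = 14.80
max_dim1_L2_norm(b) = 5.18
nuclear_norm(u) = 128.92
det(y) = -1066.09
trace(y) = -3.36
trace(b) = -2.56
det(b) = -485.73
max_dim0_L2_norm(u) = 63.37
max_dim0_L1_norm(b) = 12.13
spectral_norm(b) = 6.71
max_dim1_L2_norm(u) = 63.75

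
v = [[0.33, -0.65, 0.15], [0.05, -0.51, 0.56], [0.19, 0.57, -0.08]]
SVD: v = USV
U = [[-0.62, 0.62, 0.48], [-0.63, -0.76, 0.16], [0.46, -0.2, 0.86]]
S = [1.11, 0.36, 0.36]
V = [[-0.13,0.89,-0.44], [0.35,-0.37,-0.86], [0.93,0.27,0.26]]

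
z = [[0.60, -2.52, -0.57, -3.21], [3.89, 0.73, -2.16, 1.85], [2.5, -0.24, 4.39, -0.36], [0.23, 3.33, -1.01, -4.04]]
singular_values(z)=[5.72, 5.16, 4.69, 3.73]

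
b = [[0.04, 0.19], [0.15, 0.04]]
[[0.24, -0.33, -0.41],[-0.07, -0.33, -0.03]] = b @ [[-0.85, -1.87, 0.4], [1.44, -1.32, -2.25]]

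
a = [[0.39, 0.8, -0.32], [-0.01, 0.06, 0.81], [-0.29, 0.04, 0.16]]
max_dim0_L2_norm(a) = 0.89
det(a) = -0.20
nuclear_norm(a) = 2.03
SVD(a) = [[-0.84, -0.54, 0.11],[0.52, -0.84, -0.18],[0.19, -0.1, 0.98]] @ diag([1.028392226660471, 0.7327174784299064, 0.2667105639970736]) @ [[-0.38, -0.61, 0.70], [-0.24, -0.66, -0.71], [-0.9, 0.43, -0.10]]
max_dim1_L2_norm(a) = 0.95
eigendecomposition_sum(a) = [[0.25+0.09j, (0.3-0.14j), -0.39j], [(-0.05+0.18j), (0.11+0.2j), (0.27-0.02j)], [(-0.12+0.08j), -0.03+0.17j, 0.17+0.12j]] + [[(0.25-0.09j),0.30+0.14j,0.00+0.39j], [-0.05-0.18j,(0.11-0.2j),(0.27+0.02j)], [-0.12-0.08j,(-0.03-0.17j),0.17-0.12j]] + [[(-0.11-0j), 0.20+0.00j, (-0.32-0j)], [0.09+0.00j, -0.17-0.00j, (0.27+0j)], [-0.06-0.00j, (0.11+0j), (-0.17-0j)]]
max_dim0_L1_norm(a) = 1.29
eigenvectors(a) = [[-0.76+0.00j,  (-0.76-0j),  (0.71+0j)], [(-0.04-0.52j),  (-0.04+0.52j),  -0.59+0.00j], [(0.23-0.32j),  0.23+0.32j,  0.38+0.00j]]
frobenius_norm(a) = 1.29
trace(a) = 0.61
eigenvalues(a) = [(0.53+0.41j), (0.53-0.41j), (-0.45+0j)]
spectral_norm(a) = 1.03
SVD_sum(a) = [[0.32, 0.53, -0.60],  [-0.2, -0.32, 0.37],  [-0.07, -0.12, 0.14]] + [[0.09, 0.26, 0.28], [0.15, 0.41, 0.44], [0.02, 0.05, 0.05]] + [[-0.03, 0.01, -0.00], [0.04, -0.02, 0.01], [-0.23, 0.11, -0.03]]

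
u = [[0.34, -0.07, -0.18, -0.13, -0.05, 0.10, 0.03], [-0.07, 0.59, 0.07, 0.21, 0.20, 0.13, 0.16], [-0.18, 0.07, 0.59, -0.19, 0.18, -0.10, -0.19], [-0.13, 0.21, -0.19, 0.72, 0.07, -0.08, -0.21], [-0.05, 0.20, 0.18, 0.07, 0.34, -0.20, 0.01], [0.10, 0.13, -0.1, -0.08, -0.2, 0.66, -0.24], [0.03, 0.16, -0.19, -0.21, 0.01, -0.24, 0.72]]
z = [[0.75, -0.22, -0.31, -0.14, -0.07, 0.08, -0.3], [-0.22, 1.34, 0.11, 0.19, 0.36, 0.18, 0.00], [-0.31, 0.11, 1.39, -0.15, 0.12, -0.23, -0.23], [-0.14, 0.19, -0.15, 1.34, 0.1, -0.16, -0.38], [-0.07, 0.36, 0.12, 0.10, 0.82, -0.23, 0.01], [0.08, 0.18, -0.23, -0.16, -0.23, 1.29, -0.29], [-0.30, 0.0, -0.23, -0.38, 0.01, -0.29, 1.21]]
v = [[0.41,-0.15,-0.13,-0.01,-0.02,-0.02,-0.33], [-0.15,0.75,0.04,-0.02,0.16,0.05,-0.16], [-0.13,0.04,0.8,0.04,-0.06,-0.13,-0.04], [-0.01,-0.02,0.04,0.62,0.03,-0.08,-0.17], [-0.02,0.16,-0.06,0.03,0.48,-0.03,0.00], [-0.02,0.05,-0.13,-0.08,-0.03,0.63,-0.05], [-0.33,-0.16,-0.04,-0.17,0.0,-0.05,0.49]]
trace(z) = 8.14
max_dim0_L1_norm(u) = 1.61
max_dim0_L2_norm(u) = 0.83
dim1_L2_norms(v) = [0.56, 0.8, 0.83, 0.65, 0.51, 0.65, 0.64]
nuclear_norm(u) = 3.96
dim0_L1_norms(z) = [1.87, 2.4, 2.54, 2.46, 1.71, 2.46, 2.42]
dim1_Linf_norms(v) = [0.41, 0.75, 0.8, 0.62, 0.48, 0.63, 0.49]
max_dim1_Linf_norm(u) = 0.72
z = v + u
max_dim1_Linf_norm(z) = 1.39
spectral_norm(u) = 1.00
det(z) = 0.81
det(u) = -0.00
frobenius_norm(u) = 1.83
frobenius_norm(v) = 1.78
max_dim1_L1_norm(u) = 1.61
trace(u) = 3.96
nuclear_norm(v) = 4.18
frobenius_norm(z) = 3.43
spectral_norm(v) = 0.93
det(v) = 0.00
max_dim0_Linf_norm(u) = 0.72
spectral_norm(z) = 1.85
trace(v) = 4.18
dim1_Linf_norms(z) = [0.75, 1.34, 1.39, 1.34, 0.82, 1.29, 1.21]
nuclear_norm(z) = 8.14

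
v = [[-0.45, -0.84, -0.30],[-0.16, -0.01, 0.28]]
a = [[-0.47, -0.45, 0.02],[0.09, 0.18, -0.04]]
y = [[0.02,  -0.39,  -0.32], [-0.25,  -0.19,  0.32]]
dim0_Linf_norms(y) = [0.25, 0.39, 0.32]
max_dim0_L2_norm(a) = 0.48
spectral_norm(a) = 0.68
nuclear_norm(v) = 1.32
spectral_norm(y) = 0.52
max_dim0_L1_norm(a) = 0.63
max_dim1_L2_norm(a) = 0.65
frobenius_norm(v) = 1.05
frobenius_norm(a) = 0.68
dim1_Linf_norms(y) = [0.39, 0.32]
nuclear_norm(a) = 0.75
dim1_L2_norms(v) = [1.0, 0.32]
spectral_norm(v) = 1.00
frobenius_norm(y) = 0.68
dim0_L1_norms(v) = [0.61, 0.85, 0.58]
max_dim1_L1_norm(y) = 0.76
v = y + a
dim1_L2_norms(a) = [0.65, 0.21]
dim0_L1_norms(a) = [0.56, 0.63, 0.06]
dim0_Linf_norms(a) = [0.47, 0.45, 0.04]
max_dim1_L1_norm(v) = 1.59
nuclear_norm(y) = 0.95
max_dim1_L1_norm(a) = 0.94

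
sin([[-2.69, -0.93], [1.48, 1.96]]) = [[-0.83,-0.39], [0.62,1.13]]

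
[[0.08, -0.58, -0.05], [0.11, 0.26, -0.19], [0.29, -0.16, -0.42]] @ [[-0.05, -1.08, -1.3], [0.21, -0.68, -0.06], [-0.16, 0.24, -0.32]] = [[-0.12, 0.30, -0.05],[0.08, -0.34, -0.10],[0.02, -0.31, -0.23]]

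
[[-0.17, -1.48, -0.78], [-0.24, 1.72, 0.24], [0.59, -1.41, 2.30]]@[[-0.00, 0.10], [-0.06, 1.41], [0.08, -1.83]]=[[0.03, -0.68],[-0.08, 1.96],[0.27, -6.14]]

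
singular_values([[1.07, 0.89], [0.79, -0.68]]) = [1.41, 1.01]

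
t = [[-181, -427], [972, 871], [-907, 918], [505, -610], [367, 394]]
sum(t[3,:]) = -105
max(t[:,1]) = 918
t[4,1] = 394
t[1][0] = 972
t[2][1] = 918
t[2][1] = 918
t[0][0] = -181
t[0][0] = -181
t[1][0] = 972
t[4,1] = 394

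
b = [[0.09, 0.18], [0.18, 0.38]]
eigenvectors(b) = [[-0.90, -0.43], [0.43, -0.90]]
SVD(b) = [[-0.43, -0.9], [-0.9, 0.43]] @ diag([0.46613848662652424, 0.0038615133734756315]) @ [[-0.43, -0.90], [-0.90, 0.43]]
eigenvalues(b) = [0.0, 0.47]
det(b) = 0.00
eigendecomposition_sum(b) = [[0.0, -0.00], [-0.00, 0.0]] + [[0.09, 0.18], [0.18, 0.38]]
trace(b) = 0.47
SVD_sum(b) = [[0.09, 0.18], [0.18, 0.38]] + [[0.0, -0.0], [-0.0, 0.0]]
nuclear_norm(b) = 0.47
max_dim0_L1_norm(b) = 0.56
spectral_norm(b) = 0.47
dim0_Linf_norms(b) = [0.18, 0.38]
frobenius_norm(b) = 0.47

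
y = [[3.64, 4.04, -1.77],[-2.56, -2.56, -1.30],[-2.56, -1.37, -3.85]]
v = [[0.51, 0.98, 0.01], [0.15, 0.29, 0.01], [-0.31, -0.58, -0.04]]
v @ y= [[-0.68, -0.46, -2.22],  [-0.22, -0.15, -0.68],  [0.46, 0.29, 1.46]]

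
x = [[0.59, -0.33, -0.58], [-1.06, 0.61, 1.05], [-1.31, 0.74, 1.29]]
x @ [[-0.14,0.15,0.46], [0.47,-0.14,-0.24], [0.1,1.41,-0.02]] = [[-0.30,-0.68,0.36], [0.54,1.24,-0.66], [0.66,1.52,-0.81]]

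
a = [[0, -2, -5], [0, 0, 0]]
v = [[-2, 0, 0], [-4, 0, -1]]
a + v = [[-2, -2, -5], [-4, 0, -1]]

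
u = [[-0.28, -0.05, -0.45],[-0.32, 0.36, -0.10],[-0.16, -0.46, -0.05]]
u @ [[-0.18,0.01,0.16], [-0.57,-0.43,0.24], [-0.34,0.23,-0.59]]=[[0.23,-0.08,0.21], [-0.11,-0.18,0.09], [0.31,0.18,-0.11]]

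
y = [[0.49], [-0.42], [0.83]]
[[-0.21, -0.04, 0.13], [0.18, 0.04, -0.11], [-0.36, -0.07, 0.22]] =y@[[-0.43, -0.09, 0.26]]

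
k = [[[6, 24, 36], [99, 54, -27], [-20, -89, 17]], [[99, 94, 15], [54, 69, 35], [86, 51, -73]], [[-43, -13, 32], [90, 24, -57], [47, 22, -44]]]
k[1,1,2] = 35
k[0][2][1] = -89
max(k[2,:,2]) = 32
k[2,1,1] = 24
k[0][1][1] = 54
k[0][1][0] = 99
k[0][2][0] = -20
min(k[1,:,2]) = -73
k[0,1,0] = 99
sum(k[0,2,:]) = -92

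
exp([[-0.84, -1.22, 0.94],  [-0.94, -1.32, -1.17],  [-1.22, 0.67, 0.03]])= [[0.14, -0.13, 0.81], [0.11, 0.11, -0.69], [-0.78, 0.61, 0.16]]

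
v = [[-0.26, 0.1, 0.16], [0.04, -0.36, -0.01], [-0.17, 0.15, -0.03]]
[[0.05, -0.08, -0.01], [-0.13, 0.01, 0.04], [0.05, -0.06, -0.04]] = v@[[0.01, 0.34, 0.12], [0.36, 0.00, -0.09], [0.09, 0.06, 0.17]]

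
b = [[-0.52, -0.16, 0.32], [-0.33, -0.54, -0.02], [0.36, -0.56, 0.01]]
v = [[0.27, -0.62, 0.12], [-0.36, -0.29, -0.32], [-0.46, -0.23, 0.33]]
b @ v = [[-0.23,0.30,0.09],[0.11,0.37,0.13],[0.29,-0.06,0.23]]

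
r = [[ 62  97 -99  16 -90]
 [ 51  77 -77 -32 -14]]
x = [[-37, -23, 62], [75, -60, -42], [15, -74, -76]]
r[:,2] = [-99, -77]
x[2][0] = 15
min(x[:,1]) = -74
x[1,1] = -60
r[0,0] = 62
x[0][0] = -37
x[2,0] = 15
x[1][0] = 75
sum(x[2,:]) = -135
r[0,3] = 16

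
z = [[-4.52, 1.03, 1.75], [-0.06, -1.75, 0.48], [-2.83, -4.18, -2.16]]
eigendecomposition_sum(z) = [[(-1.42-0.62j), -1.89+2.40j, (0.44+1.43j)],[(-0.42+0.25j), 0.26+0.93j, (0.45+0.16j)],[-0.39-2.54j, -5.03-0.53j, (-1.61+1.88j)]] + [[-1.42+0.62j, -1.89-2.40j, (0.44-1.43j)], [-0.42-0.25j, 0.26-0.93j, (0.45-0.16j)], [(-0.39+2.54j), (-5.03+0.53j), -1.61-1.88j]] + [[-1.67-0.00j, 4.81+0.00j, (0.87+0j)],[0.79+0.00j, (-2.26-0j), -0.41-0.00j],[-2.04-0.00j, (5.87+0j), 1.07+0.00j]]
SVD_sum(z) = [[-1.96, -1.55, -0.46],[-0.79, -0.63, -0.19],[-3.95, -3.13, -0.93]] + [[-2.58, 2.63, 2.13], [0.49, -0.5, -0.4], [1.18, -1.2, -0.97]] + [[0.02, -0.05, 0.09], [0.24, -0.63, 1.07], [-0.06, 0.15, -0.26]]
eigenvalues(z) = [(-2.78+2.19j), (-2.78-2.19j), (-2.87+0j)]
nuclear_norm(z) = 11.86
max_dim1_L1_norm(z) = 9.17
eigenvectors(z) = [[0.27-0.43j, (0.27+0.43j), 0.61+0.00j], [-0.06-0.15j, (-0.06+0.15j), -0.29+0.00j], [(0.84+0j), (0.84-0j), 0.74+0.00j]]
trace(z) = -8.43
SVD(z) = [[-0.44, 0.9, -0.08], [-0.18, -0.17, -0.97], [-0.88, -0.41, 0.23]] @ diag([5.811278315263679, 4.746683462315472, 1.3020139980533714]) @ [[0.77, 0.61, 0.18], [-0.61, 0.62, 0.5], [-0.19, 0.5, -0.85]]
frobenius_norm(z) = 7.62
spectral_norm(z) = 5.81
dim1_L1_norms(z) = [7.3, 2.29, 9.17]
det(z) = -35.92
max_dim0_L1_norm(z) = 7.41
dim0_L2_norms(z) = [5.33, 4.65, 2.82]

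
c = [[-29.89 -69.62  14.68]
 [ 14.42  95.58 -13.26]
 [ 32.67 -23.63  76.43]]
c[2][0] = 32.67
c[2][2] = 76.43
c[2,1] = -23.63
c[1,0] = 14.42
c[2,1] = -23.63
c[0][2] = 14.68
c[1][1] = 95.58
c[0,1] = -69.62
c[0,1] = -69.62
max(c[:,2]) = 76.43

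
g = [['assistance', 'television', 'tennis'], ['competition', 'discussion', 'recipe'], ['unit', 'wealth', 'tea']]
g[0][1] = 'television'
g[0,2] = 'tennis'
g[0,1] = 'television'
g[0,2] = 'tennis'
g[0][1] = 'television'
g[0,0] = 'assistance'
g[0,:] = ['assistance', 'television', 'tennis']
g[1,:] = ['competition', 'discussion', 'recipe']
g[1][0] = 'competition'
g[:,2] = ['tennis', 'recipe', 'tea']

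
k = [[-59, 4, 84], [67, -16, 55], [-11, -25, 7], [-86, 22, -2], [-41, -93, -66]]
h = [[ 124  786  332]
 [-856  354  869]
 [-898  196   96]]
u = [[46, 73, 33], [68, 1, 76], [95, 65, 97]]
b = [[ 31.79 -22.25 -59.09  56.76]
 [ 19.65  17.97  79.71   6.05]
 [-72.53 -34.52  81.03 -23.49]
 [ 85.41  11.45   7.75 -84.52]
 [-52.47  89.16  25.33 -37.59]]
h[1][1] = 354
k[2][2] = 7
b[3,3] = -84.52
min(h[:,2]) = 96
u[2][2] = 97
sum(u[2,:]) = 257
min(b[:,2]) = -59.09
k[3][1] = 22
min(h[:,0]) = -898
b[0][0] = 31.79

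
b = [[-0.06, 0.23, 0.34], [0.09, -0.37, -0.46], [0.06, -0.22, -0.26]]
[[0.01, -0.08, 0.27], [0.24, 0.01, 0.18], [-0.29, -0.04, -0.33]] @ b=[[0.01, -0.03, -0.03], [-0.0, 0.01, 0.03], [-0.01, 0.02, 0.01]]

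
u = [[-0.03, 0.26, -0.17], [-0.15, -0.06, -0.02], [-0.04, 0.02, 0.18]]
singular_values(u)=[0.33, 0.17, 0.16]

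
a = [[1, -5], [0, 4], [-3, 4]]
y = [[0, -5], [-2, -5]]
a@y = [[10, 20], [-8, -20], [-8, -5]]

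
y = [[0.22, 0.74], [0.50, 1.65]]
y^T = [[0.22, 0.50], [0.74, 1.65]]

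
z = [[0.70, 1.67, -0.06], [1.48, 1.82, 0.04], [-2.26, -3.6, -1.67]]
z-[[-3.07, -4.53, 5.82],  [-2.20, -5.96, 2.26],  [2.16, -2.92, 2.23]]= [[3.77, 6.2, -5.88], [3.68, 7.78, -2.22], [-4.42, -0.68, -3.9]]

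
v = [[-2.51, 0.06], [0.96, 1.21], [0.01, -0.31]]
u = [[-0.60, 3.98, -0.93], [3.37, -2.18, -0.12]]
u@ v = [[5.32, 5.07],[-10.55, -2.4]]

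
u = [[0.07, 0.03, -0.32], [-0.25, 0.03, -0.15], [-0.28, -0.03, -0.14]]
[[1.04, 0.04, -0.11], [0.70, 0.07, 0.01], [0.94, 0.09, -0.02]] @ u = [[0.09, 0.04, -0.32], [0.03, 0.02, -0.24], [0.05, 0.03, -0.31]]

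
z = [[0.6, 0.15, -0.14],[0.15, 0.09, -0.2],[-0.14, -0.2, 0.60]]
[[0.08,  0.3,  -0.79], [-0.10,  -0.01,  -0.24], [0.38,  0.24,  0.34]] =z @ [[0.3, 0.65, -1.33], [0.03, -0.10, 0.44], [0.72, 0.51, 0.4]]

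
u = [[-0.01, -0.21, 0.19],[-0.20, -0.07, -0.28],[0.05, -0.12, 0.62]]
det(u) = -0.02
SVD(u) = [[0.31, 0.64, -0.7],[-0.4, 0.76, 0.52],[0.87, 0.12, 0.49]] @ diag([0.729473603225568, 0.2533862070232069, 0.09254021983710138]) @ [[0.16, -0.19, 0.97], [-0.60, -0.80, -0.06], [-0.78, 0.57, 0.25]]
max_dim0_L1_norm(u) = 1.09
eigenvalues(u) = [-0.25, 0.1, 0.7]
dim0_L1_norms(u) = [0.26, 0.4, 1.09]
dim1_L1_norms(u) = [0.41, 0.55, 0.79]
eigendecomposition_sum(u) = [[-0.10, -0.12, -0.02], [-0.12, -0.15, -0.02], [-0.01, -0.01, -0.0]] + [[0.06,-0.04,-0.04], [-0.04,0.03,0.03], [-0.01,0.01,0.01]] + [[0.03,  -0.05,  0.25], [-0.04,  0.05,  -0.29], [0.08,  -0.12,  0.61]]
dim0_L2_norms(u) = [0.21, 0.25, 0.71]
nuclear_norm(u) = 1.08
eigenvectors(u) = [[0.62, 0.78, 0.35], [0.78, -0.59, -0.40], [0.07, -0.21, 0.85]]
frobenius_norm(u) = 0.78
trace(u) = 0.54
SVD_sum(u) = [[0.04,-0.04,0.22], [-0.05,0.06,-0.28], [0.10,-0.12,0.61]] + [[-0.10, -0.13, -0.01], [-0.11, -0.15, -0.01], [-0.02, -0.02, -0.00]] + [[0.05, -0.04, -0.02],[-0.04, 0.03, 0.01],[-0.04, 0.03, 0.01]]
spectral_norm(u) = 0.73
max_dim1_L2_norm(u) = 0.63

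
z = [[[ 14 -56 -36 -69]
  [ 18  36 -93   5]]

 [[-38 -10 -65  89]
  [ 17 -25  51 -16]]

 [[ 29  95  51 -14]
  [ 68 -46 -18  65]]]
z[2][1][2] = -18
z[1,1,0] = 17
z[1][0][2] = -65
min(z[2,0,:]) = -14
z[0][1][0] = 18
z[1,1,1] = -25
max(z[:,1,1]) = 36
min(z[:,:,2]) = -93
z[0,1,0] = 18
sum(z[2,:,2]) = 33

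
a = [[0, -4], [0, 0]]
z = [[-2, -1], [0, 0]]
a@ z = [[0, 0], [0, 0]]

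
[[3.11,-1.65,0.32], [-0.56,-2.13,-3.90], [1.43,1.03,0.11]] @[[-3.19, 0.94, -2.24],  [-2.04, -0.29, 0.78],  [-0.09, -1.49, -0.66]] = [[-6.58,2.93,-8.46],[6.48,5.9,2.17],[-6.67,0.88,-2.47]]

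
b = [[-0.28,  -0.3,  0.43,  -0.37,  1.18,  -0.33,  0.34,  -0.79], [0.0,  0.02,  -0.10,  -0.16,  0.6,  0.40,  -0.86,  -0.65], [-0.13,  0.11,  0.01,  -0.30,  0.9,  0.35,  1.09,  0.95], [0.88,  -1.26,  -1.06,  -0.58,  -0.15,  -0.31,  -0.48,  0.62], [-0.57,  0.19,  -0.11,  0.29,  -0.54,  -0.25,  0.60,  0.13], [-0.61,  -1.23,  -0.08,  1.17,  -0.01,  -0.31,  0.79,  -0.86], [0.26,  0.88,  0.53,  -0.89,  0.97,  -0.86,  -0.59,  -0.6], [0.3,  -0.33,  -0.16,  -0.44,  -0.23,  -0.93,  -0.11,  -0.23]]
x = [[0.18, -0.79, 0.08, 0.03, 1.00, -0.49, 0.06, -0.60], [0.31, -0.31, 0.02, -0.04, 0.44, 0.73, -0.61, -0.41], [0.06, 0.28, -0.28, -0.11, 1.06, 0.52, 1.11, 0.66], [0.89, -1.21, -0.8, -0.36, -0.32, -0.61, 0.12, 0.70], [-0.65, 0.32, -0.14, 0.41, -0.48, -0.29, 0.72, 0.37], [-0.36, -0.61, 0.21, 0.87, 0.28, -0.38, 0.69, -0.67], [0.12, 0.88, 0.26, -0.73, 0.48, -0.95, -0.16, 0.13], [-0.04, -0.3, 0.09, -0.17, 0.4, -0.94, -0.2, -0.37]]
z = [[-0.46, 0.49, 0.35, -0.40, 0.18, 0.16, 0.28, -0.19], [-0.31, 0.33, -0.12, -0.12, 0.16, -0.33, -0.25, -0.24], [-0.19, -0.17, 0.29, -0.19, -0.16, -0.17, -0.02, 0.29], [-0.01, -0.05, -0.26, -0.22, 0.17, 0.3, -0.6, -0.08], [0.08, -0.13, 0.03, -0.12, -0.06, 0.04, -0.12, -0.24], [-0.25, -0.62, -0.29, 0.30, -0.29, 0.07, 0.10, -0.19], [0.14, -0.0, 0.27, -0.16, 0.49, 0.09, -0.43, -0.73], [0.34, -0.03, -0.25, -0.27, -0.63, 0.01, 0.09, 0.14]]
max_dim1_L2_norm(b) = 2.17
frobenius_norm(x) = 4.36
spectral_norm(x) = 2.21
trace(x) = -2.16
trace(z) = -0.34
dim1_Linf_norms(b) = [1.18, 0.86, 1.09, 1.26, 0.6, 1.23, 0.97, 0.93]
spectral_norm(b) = 2.74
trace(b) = -2.50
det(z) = 0.00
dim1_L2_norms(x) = [1.51, 1.21, 1.8, 2.0, 1.3, 1.57, 1.6, 1.16]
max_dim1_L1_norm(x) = 5.01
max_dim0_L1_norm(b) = 4.86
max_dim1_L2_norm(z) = 1.04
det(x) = -0.00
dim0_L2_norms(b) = [1.31, 2.03, 1.28, 1.74, 1.97, 1.5, 1.9, 1.87]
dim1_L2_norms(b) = [1.65, 1.31, 1.77, 2.13, 1.09, 2.17, 2.07, 1.18]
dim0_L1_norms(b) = [3.03, 4.32, 2.48, 4.2, 4.58, 3.74, 4.86, 4.83]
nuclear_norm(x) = 10.07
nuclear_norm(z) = 5.48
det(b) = 0.23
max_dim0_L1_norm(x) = 4.91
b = x + z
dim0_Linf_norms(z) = [0.46, 0.62, 0.35, 0.4, 0.63, 0.33, 0.6, 0.73]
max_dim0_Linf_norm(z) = 0.73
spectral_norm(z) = 1.39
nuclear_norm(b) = 11.35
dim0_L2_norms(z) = [0.74, 0.88, 0.71, 0.68, 0.91, 0.52, 0.85, 0.91]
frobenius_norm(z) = 2.23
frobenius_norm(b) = 4.87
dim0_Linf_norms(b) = [0.88, 1.26, 1.06, 1.17, 1.18, 0.93, 1.09, 0.95]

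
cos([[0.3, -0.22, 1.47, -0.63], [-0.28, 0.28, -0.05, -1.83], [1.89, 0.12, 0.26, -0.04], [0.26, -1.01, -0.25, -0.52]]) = [[-0.08, -0.23, -0.29, -0.19], [0.23, 0.15, -0.02, -0.23], [-0.28, 0.11, -0.11, 0.46], [0.09, -0.07, -0.17, 0.14]]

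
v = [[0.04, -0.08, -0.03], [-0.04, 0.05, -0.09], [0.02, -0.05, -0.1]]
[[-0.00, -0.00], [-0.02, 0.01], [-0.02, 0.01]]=v@ [[0.37, 0.33], [0.14, 0.23], [0.16, -0.13]]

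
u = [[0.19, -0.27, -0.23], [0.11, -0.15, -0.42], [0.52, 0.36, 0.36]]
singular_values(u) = [0.79, 0.5, 0.15]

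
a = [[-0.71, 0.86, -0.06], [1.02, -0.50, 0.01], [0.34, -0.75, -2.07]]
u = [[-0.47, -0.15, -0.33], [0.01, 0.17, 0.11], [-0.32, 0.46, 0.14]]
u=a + [[0.24, -1.01, -0.27], [-1.01, 0.67, 0.1], [-0.66, 1.21, 2.21]]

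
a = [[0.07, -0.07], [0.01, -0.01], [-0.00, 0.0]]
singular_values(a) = [0.1, 0.0]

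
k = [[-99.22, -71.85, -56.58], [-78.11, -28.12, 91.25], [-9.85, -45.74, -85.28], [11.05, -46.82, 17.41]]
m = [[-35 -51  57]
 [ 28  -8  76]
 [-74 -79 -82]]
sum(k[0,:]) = -227.64999999999998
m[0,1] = -51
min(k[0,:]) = -99.22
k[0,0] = -99.22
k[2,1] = -45.74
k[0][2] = -56.58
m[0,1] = -51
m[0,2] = 57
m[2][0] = -74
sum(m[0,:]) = -29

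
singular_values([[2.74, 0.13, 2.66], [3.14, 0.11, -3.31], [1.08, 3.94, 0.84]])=[4.72, 4.53, 3.17]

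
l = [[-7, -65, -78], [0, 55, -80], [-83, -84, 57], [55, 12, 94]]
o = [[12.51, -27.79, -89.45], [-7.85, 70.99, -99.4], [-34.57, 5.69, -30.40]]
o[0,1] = -27.79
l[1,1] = 55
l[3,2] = 94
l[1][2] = -80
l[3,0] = 55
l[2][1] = -84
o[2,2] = -30.4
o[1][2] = -99.4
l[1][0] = 0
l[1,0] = 0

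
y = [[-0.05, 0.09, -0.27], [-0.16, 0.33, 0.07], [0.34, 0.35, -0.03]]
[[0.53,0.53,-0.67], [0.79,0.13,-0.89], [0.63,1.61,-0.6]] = y@[[-0.64,2.52,0.97],[2.32,2.00,-2.54],[-1.08,-1.75,1.44]]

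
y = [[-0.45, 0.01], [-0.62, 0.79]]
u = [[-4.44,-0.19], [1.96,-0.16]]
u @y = [[2.12, -0.19], [-0.78, -0.11]]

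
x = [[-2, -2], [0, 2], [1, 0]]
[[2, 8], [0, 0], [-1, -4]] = x@[[-1, -4], [0, 0]]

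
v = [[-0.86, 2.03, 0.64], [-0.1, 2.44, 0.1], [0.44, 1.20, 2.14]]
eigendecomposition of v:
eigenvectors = [[-0.99, -0.09, 0.32], [-0.03, 0.18, 0.27], [0.16, -0.98, 0.91]]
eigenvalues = [-0.89, 1.96, 2.66]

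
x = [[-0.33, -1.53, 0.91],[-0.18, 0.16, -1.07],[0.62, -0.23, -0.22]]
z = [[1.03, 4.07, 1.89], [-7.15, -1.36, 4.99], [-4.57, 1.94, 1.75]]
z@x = [[0.10, -1.36, -3.83], [5.7, 9.57, -6.15], [2.24, 6.9, -6.62]]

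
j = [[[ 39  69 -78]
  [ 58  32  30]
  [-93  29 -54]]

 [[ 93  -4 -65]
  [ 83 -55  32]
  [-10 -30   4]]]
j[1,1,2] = 32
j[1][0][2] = -65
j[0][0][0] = 39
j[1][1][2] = 32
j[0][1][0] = 58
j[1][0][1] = -4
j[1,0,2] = -65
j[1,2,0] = -10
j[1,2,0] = -10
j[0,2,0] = -93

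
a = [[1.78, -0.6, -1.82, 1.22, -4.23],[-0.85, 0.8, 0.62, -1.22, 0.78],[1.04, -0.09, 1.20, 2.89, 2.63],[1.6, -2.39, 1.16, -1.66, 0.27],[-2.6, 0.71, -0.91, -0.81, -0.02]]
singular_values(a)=[5.69, 4.63, 3.76, 1.07, 0.16]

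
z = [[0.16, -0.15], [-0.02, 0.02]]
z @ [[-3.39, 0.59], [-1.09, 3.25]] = [[-0.38, -0.39], [0.05, 0.05]]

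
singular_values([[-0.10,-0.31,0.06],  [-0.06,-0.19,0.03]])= [0.39, 0.01]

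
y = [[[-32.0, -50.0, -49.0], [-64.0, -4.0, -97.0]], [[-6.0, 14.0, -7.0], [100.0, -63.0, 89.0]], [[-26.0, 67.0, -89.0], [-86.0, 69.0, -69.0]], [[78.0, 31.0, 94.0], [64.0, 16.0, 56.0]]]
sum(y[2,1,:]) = -86.0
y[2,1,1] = 69.0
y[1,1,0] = 100.0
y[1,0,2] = -7.0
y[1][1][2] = 89.0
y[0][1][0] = -64.0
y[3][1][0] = 64.0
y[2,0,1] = 67.0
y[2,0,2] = -89.0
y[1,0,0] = -6.0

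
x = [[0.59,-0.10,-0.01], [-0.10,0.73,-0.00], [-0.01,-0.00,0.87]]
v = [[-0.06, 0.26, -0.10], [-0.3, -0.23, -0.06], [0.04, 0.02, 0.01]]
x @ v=[[-0.01, 0.18, -0.05], [-0.21, -0.19, -0.03], [0.04, 0.01, 0.01]]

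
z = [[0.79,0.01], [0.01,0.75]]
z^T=[[0.79, 0.01], [0.01, 0.75]]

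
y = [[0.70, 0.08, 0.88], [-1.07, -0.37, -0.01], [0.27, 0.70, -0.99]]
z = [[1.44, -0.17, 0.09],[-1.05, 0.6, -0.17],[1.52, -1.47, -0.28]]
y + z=[[2.14,-0.09,0.97], [-2.12,0.23,-0.18], [1.79,-0.77,-1.27]]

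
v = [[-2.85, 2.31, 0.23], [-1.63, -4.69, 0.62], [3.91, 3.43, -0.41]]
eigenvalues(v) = [(-4.16+1.73j), (-4.16-1.73j), (0.37+0j)]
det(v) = 7.57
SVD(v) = [[0.05, 0.89, 0.45], [-0.69, -0.29, 0.66], [0.72, -0.34, 0.61]] @ diag([6.997195069905026, 4.091377350507639, 0.264371952842696]) @ [[0.54,0.83,-0.1],[-0.84,0.55,0.04],[0.09,0.06,0.99]]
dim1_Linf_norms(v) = [2.85, 4.69, 3.91]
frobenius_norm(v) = 8.11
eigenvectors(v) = [[(0.61+0j), (0.61-0j), 0.13+0.00j],[(-0.34+0.5j), -0.34-0.50j, (0.08+0j)],[(-0.09-0.5j), -0.09+0.50j, 0.99+0.00j]]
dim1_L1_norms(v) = [5.39, 6.94, 7.75]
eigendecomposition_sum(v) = [[(-1.44+1.95j), (1.13+2.09j), 0.09-0.42j], [(-0.82-2.27j), -2.36-0.21j, 0.30+0.31j], [1.84+0.89j, (1.56-1.27j), -0.36-0.01j]] + [[(-1.44-1.95j), 1.13-2.09j, (0.09+0.42j)],[(-0.82+2.27j), -2.36+0.21j, 0.30-0.31j],[1.84-0.89j, 1.56+1.27j, (-0.36+0.01j)]] + [[(0.03+0j), 0.04+0.00j, 0.04-0.00j], [(0.02+0j), 0.03+0.00j, 0.03-0.00j], [(0.22+0j), 0.32+0.00j, (0.32-0j)]]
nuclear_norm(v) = 11.35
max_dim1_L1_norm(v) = 7.75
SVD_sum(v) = [[0.19, 0.30, -0.04], [-2.63, -4.05, 0.5], [2.72, 4.19, -0.51]] + [[-3.06, 2.0, 0.15], [0.99, -0.65, -0.05], [1.17, -0.77, -0.06]] + [[0.01,0.01,0.12], [0.02,0.01,0.17], [0.01,0.01,0.16]]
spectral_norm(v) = 7.00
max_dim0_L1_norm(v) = 10.43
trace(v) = -7.95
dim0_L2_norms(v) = [5.11, 6.25, 0.78]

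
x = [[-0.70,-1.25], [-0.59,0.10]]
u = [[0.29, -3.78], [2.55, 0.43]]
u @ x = [[2.03,  -0.74], [-2.04,  -3.14]]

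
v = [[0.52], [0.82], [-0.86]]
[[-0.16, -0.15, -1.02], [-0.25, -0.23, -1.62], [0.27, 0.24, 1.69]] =v @ [[-0.31, -0.28, -1.97]]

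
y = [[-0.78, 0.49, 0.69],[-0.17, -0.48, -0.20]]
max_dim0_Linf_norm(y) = 0.78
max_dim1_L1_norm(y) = 1.96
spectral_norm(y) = 1.17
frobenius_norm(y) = 1.27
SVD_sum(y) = [[-0.71,0.57,0.7], [0.16,-0.13,-0.16]] + [[-0.07, -0.08, -0.01], [-0.33, -0.35, -0.04]]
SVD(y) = [[-0.98, 0.22], [0.22, 0.98]] @ diag([1.1739899391683644, 0.4956285128313944]) @ [[0.62, -0.50, -0.61], [-0.68, -0.73, -0.09]]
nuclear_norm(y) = 1.67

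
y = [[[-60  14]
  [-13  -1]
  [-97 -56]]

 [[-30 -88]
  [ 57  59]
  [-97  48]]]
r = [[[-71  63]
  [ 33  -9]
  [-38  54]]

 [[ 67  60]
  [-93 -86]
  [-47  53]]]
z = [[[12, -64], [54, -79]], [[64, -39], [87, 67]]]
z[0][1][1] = -79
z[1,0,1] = -39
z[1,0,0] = 64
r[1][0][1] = 60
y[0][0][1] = 14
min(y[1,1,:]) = 57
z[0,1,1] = -79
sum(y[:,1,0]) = 44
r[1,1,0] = -93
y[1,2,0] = -97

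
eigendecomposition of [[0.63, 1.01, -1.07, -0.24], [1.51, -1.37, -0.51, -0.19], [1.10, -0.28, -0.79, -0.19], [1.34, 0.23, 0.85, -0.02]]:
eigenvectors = [[-0.20+0.00j,  -0.11-0.30j,  (-0.11+0.3j),  0.05+0.00j], [0.89+0.00j,  (-0.06-0.19j),  -0.06+0.19j,  (-0.01+0j)], [0.39+0.00j,  -0.08-0.21j,  (-0.08+0.21j),  (-0.2+0j)], [(-0.14+0j),  -0.90+0.00j,  (-0.9-0j),  0.98+0.00j]]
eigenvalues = [(-1.91+0j), (0.24+0.69j), (0.24-0.69j), (-0.13+0j)]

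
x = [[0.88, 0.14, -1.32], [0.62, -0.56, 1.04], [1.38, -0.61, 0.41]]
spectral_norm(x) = 1.95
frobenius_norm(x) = 2.60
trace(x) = 0.73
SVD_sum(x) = [[-0.17, 0.11, -0.15], [0.87, -0.55, 0.76], [0.98, -0.62, 0.86]] + [[1.05, 0.03, -1.17],[-0.25, -0.01, 0.28],[0.4, 0.01, -0.45]] + [[0.0, 0.0, 0.00],[0.0, 0.00, 0.00],[-0.0, -0.0, -0.00]]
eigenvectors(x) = [[(0.17+0.53j), 0.17-0.53j, -0.31+0.00j], [0.43-0.28j, 0.43+0.28j, (-0.9+0j)], [(0.66+0j), 0.66-0.00j, -0.30+0.00j]]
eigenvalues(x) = [(0.36+1.37j), (0.36-1.37j), 0j]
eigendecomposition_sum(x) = [[0.44+0.47j, (0.07-0.29j), -0.66+0.39j],[(0.31-0.51j), -0.28+0.01j, 0.52+0.49j],[(0.69-0.33j), (-0.31-0.19j), 0.21+0.89j]] + [[0.44-0.47j, 0.07+0.29j, (-0.66-0.39j)], [0.31+0.51j, -0.28-0.01j, (0.52-0.49j)], [0.69+0.33j, -0.31+0.19j, 0.21-0.89j]] + [[0j,0j,(-0-0j)], [0j,0.00+0.00j,-0.00-0.00j], [0j,0j,-0.00-0.00j]]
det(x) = 0.00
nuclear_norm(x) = 3.67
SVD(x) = [[0.13,0.91,-0.39], [-0.66,-0.22,-0.72], [-0.74,0.35,0.57]] @ diag([1.945403521984132, 1.7251101686950534, 0.00020619567970425555]) @ [[-0.68, 0.43, -0.6], [0.67, 0.02, -0.74], [-0.31, -0.9, -0.3]]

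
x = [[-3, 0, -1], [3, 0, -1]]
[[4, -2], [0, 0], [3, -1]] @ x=[[-18, 0, -2], [0, 0, 0], [-12, 0, -2]]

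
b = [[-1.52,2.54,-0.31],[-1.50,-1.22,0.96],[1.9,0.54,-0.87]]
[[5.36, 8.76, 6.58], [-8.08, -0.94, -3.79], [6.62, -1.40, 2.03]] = b @ [[1.71, -1.63, 0.24], [2.88, 2.42, 2.72], [-2.09, -0.45, -0.12]]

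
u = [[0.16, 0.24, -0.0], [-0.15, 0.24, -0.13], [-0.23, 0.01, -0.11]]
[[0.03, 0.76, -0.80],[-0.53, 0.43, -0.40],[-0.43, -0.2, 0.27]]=u@[[1.63, 2.04, -1.25], [-0.97, 1.82, -2.48], [0.38, -2.28, -0.06]]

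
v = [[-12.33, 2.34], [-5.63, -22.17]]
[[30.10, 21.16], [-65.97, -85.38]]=v @ [[-1.79, -0.94], [3.43, 4.09]]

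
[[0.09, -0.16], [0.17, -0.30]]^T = [[0.09, 0.17],[-0.16, -0.30]]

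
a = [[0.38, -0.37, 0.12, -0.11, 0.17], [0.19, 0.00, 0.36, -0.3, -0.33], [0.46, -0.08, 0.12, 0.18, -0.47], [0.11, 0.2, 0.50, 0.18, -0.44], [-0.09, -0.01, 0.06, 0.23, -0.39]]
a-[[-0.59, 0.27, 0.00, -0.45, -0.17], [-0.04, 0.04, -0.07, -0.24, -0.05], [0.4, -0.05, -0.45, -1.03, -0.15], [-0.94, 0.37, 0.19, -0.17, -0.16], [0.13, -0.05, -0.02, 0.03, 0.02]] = [[0.97,-0.64,0.12,0.34,0.34],[0.23,-0.04,0.43,-0.06,-0.28],[0.06,-0.03,0.57,1.21,-0.32],[1.05,-0.17,0.31,0.35,-0.28],[-0.22,0.04,0.08,0.20,-0.41]]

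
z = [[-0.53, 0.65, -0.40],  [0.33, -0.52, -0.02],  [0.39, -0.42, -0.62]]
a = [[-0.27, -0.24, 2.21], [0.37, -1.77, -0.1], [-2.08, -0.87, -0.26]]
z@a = [[1.22, -0.68, -1.13], [-0.24, 0.86, 0.79], [1.03, 1.19, 1.07]]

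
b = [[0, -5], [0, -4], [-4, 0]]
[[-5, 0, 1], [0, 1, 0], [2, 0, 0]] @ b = [[-4, 25], [0, -4], [0, -10]]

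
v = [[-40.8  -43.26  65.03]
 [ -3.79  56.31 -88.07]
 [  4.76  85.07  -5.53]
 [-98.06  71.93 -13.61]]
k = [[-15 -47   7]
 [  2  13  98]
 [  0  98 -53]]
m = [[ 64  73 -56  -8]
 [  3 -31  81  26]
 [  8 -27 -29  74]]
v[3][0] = -98.06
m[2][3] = 74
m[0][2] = -56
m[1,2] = 81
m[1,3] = 26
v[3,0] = -98.06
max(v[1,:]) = 56.31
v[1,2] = -88.07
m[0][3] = -8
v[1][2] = -88.07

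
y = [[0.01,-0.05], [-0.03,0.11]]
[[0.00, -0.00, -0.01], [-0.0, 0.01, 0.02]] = y@[[-0.09, 0.02, 0.24], [-0.05, 0.06, 0.21]]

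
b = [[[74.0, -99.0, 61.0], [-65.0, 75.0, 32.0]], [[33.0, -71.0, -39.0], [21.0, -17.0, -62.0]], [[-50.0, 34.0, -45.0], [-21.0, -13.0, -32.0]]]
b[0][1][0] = -65.0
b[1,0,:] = [33.0, -71.0, -39.0]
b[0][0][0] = 74.0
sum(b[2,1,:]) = -66.0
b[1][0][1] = -71.0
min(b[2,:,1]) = -13.0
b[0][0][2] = 61.0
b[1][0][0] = 33.0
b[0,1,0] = -65.0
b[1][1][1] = -17.0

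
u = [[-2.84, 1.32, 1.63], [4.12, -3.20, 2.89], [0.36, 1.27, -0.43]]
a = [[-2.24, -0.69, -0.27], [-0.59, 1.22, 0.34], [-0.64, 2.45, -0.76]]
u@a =[[4.54, 7.56, -0.02], [-9.19, 0.33, -4.4], [-1.28, 0.25, 0.66]]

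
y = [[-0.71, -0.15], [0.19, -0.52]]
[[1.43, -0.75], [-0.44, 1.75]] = y@ [[-2.04, 1.64], [0.11, -2.77]]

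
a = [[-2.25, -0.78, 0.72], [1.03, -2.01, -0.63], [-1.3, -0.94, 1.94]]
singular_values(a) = [3.41, 2.29, 1.08]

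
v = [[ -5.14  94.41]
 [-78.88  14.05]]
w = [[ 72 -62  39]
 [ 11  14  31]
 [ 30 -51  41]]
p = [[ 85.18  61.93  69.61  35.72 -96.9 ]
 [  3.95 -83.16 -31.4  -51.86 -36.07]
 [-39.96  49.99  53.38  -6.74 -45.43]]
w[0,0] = 72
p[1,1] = -83.16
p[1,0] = 3.95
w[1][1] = 14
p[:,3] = [35.72, -51.86, -6.74]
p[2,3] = -6.74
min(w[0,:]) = -62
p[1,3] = -51.86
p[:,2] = [69.61, -31.4, 53.38]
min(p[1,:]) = -83.16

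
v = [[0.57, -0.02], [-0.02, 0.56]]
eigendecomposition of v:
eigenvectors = [[0.79, 0.62], [-0.62, 0.79]]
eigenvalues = [0.59, 0.54]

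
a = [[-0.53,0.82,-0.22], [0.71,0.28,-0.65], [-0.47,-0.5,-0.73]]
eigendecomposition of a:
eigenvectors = [[(-0.48+0j), -0.13+0.61j, -0.13-0.61j], [(-0.8+0j), -0.22-0.37j, -0.22+0.37j], [(0.36+0j), -0.66+0.00j, (-0.66-0j)]]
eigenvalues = [(1+0j), (-0.99+0.16j), (-0.99-0.16j)]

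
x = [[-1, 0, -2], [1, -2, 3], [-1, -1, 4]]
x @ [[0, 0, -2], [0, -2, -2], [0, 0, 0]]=[[0, 0, 2], [0, 4, 2], [0, 2, 4]]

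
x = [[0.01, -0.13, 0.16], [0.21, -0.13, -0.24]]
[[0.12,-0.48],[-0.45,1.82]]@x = [[-0.1,0.05,0.13], [0.38,-0.18,-0.51]]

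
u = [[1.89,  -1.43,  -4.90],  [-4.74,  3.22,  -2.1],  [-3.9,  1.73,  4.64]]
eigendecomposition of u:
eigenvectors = [[0.61,-0.63,-0.25], [-0.26,-0.75,-0.92], [-0.75,-0.20,0.31]]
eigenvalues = [8.44, -1.32, 2.63]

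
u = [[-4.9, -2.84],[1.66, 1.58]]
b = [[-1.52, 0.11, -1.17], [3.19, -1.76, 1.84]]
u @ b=[[-1.61, 4.46, 0.51], [2.52, -2.6, 0.97]]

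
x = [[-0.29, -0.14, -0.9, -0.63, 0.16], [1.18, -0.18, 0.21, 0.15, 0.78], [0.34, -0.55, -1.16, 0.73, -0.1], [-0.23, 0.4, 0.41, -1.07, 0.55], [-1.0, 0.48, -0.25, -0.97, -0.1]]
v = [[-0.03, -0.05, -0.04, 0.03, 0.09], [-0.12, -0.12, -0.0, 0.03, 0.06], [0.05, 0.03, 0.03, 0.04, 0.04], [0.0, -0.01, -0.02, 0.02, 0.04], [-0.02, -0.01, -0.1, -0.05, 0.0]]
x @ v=[[-0.02, 0.01, -0.02, -0.07, -0.1],[-0.02, -0.04, -0.12, 0.00, 0.11],[-0.00, 0.01, -0.05, -0.03, -0.02],[-0.03, -0.02, -0.01, -0.03, -0.02],[-0.04, -0.00, 0.06, -0.04, -0.11]]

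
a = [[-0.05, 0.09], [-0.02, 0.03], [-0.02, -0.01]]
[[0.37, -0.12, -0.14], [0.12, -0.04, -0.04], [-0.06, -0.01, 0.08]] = a @ [[0.74, 1.03, -2.47], [4.47, -0.72, -2.90]]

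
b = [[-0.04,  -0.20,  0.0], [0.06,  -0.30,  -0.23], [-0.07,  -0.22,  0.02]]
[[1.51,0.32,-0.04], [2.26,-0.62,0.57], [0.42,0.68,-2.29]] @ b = [[-0.04, -0.39, -0.07],  [-0.17, -0.39, 0.15],  [0.18, 0.22, -0.20]]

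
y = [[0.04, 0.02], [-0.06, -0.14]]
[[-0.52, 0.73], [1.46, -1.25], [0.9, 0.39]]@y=[[-0.06, -0.11], [0.13, 0.2], [0.01, -0.04]]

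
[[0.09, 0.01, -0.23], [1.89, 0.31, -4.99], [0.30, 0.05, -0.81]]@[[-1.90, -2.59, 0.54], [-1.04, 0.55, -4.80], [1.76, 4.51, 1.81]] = [[-0.59, -1.26, -0.42], [-12.7, -27.23, -9.50], [-2.05, -4.4, -1.54]]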